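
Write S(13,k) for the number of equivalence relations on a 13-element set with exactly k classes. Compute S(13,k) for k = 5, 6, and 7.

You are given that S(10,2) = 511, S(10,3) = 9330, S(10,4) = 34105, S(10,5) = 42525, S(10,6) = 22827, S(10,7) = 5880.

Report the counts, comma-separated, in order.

7508501, 9321312, 5715424

@11  (11,3):9330·3+511→28501, (11,4):34105·4+9330→145750, (11,5):42525·5+34105→246730, (11,6):22827·6+42525→179487, (11,7):5880·7+22827→63987
@12  (12,4):145750·4+28501→611501, (12,5):246730·5+145750→1379400, (12,6):179487·6+246730→1323652, (12,7):63987·7+179487→627396
@13  (13,5):1379400·5+611501→7508501, (13,6):1323652·6+1379400→9321312, (13,7):627396·7+1323652→5715424
Read S(13,5) = 7508501, S(13,6) = 9321312, S(13,7) = 5715424.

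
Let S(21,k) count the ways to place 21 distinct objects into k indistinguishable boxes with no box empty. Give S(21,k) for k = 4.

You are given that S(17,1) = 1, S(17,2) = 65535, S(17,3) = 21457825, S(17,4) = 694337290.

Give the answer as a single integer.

181509070050

r18: T_18,1=1×1+0=1; T_18,2=2×65535+1=131071; T_18,3=3×21457825+65535=64439010; T_18,4=4×694337290+21457825=2798806985
r19: T_19,2=2×131071+1=262143; T_19,3=3×64439010+131071=193448101; T_19,4=4×2798806985+64439010=11259666950
r20: T_20,3=3×193448101+262143=580606446; T_20,4=4×11259666950+193448101=45232115901
r21: T_21,4=4×45232115901+580606446=181509070050
Read S(21,4) = 181509070050.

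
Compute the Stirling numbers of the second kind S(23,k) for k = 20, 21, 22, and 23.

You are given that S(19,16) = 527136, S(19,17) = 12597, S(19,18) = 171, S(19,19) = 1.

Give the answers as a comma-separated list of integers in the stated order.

row 20: T[20][17]=17·12597+527136=741285  T[20][18]=18·171+12597=15675  T[20][19]=19·1+171=190  T[20][20]=20·0+1=1
row 21: T[21][18]=18·15675+741285=1023435  T[21][19]=19·190+15675=19285  T[21][20]=20·1+190=210  T[21][21]=21·0+1=1
row 22: T[22][19]=19·19285+1023435=1389850  T[22][20]=20·210+19285=23485  T[22][21]=21·1+210=231  T[22][22]=22·0+1=1
row 23: T[23][20]=20·23485+1389850=1859550  T[23][21]=21·231+23485=28336  T[23][22]=22·1+231=253  T[23][23]=23·0+1=1
Read S(23,20) = 1859550, S(23,21) = 28336, S(23,22) = 253, S(23,23) = 1.

1859550, 28336, 253, 1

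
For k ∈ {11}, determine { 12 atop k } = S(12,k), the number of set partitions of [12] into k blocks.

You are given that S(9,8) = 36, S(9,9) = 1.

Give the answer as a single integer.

66

@10  (10,9):1·9+36→45, (10,10):0·10+1→1
@11  (11,10):1·10+45→55, (11,11):0·11+1→1
@12  (12,11):1·11+55→66
Read S(12,11) = 66.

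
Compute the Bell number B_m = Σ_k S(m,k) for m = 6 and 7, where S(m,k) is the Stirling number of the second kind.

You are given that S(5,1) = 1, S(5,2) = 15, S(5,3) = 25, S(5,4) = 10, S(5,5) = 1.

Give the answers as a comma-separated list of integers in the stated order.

i=6: T(6,1)=0+1·1=1 | T(6,2)=1+2·15=31 | T(6,3)=15+3·25=90 | T(6,4)=25+4·10=65 | T(6,5)=10+5·1=15 | T(6,6)=1+6·0=1
i=7: T(7,1)=0+1·1=1 | T(7,2)=1+2·31=63 | T(7,3)=31+3·90=301 | T(7,4)=90+4·65=350 | T(7,5)=65+5·15=140 | T(7,6)=15+6·1=21 | T(7,7)=1+7·0=1
B_6 = ΣS(6,k) = 1+31+90+65+15+1 = 203
B_7 = ΣS(7,k) = 1+63+301+350+140+21+1 = 877

203, 877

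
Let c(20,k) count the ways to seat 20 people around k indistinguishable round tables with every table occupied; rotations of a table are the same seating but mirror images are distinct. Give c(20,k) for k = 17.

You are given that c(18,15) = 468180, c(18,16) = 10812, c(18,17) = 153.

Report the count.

920550

[19] T[19,16]:18*10812+468180=662796 · T[19,17]:18*153+10812=13566
[20] T[20,17]:19*13566+662796=920550
Read c(20,17) = 920550.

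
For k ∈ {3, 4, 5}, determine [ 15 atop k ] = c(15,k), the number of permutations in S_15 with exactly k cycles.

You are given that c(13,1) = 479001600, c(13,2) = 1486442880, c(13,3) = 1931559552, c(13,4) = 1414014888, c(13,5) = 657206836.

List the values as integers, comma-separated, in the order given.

392156797824, 310989260400, 159721605680

row 14: T[14][2]=13·1486442880+479001600=19802759040  T[14][3]=13·1931559552+1486442880=26596717056  T[14][4]=13·1414014888+1931559552=20313753096  T[14][5]=13·657206836+1414014888=9957703756
row 15: T[15][3]=14·26596717056+19802759040=392156797824  T[15][4]=14·20313753096+26596717056=310989260400  T[15][5]=14·9957703756+20313753096=159721605680
Read c(15,3) = 392156797824, c(15,4) = 310989260400, c(15,5) = 159721605680.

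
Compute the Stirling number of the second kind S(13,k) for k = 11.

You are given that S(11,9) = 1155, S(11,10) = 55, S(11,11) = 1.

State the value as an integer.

2431

r12: T_12,10=10×55+1155=1705; T_12,11=11×1+55=66
r13: T_13,11=11×66+1705=2431
Read S(13,11) = 2431.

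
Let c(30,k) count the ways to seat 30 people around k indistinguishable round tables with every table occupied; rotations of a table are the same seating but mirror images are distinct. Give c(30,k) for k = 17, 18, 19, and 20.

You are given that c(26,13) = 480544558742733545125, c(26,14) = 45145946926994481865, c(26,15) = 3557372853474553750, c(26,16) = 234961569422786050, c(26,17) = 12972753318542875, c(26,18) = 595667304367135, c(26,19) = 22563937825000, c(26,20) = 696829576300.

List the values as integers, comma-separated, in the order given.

row 27: T[27][14]=26·45145946926994481865+480544558742733545125=1654339178844590073615  T[27][15]=26·3557372853474553750+45145946926994481865=137637641117332879365  T[27][16]=26·234961569422786050+3557372853474553750=9666373658466991050  T[27][17]=26·12972753318542875+234961569422786050=572253155704900800  T[27][18]=26·595667304367135+12972753318542875=28460103232088385  T[27][19]=26·22563937825000+595667304367135=1182329687817135  T[27][20]=26·696829576300+22563937825000=40681506808800
row 28: T[28][15]=27·137637641117332879365+1654339178844590073615=5370555489012577816470  T[28][16]=27·9666373658466991050+137637641117332879365=398629729895941637715  T[28][17]=27·572253155704900800+9666373658466991050=25117208862499312650  T[28][18]=27·28460103232088385+572253155704900800=1340675942971287195  T[28][19]=27·1182329687817135+28460103232088385=60383004803151030  T[28][20]=27·40681506808800+1182329687817135=2280730371654735
row 29: T[29][16]=28·398629729895941637715+5370555489012577816470=16532187926098943672490  T[29][17]=28·25117208862499312650+398629729895941637715=1101911578045922391915  T[29][18]=28·1340675942971287195+25117208862499312650=62656135265695354110  T[29][19]=28·60383004803151030+1340675942971287195=3031400077459516035  T[29][20]=28·2280730371654735+60383004803151030=124243455209483610
row 30: T[30][17]=29·1101911578045922391915+16532187926098943672490=48487623689430693038025  T[30][18]=29·62656135265695354110+1101911578045922391915=2918939500751087661105  T[30][19]=29·3031400077459516035+62656135265695354110=150566737512021319125  T[30][20]=29·124243455209483610+3031400077459516035=6634460278534540725
Read c(30,17) = 48487623689430693038025, c(30,18) = 2918939500751087661105, c(30,19) = 150566737512021319125, c(30,20) = 6634460278534540725.

48487623689430693038025, 2918939500751087661105, 150566737512021319125, 6634460278534540725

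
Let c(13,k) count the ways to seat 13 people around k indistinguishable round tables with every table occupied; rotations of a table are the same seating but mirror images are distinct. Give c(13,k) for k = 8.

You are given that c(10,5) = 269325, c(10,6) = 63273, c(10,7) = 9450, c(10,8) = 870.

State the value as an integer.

@11  (11,6):63273·10+269325→902055, (11,7):9450·10+63273→157773, (11,8):870·10+9450→18150
@12  (12,7):157773·11+902055→2637558, (12,8):18150·11+157773→357423
@13  (13,8):357423·12+2637558→6926634
Read c(13,8) = 6926634.

6926634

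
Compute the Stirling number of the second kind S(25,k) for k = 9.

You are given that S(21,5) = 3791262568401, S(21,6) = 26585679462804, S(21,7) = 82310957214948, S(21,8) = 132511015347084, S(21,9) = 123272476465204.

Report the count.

1167921451092973005

[22] T[22,6]:6*26585679462804+3791262568401=163305339345225 · T[22,7]:7*82310957214948+26585679462804=602762379967440 · T[22,8]:8*132511015347084+82310957214948=1142399079991620 · T[22,9]:9*123272476465204+132511015347084=1241963303533920
[23] T[23,7]:7*602762379967440+163305339345225=4382641999117305 · T[23,8]:8*1142399079991620+602762379967440=9741955019900400 · T[23,9]:9*1241963303533920+1142399079991620=12320068811796900
[24] T[24,8]:8*9741955019900400+4382641999117305=82318282158320505 · T[24,9]:9*12320068811796900+9741955019900400=120622574326072500
[25] T[25,9]:9*120622574326072500+82318282158320505=1167921451092973005
Read S(25,9) = 1167921451092973005.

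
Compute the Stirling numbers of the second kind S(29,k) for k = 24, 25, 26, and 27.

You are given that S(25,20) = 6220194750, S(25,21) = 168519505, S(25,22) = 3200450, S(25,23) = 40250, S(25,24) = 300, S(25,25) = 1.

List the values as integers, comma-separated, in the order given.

33738295500, 626551380, 8336601, 74907

[26] T[26,21]:21*168519505+6220194750=9759104355 · T[26,22]:22*3200450+168519505=238929405 · T[26,23]:23*40250+3200450=4126200 · T[26,24]:24*300+40250=47450 · T[26,25]:25*1+300=325 · T[26,26]:26*0+1=1
[27] T[27,22]:22*238929405+9759104355=15015551265 · T[27,23]:23*4126200+238929405=333832005 · T[27,24]:24*47450+4126200=5265000 · T[27,25]:25*325+47450=55575 · T[27,26]:26*1+325=351 · T[27,27]:27*0+1=1
[28] T[28,23]:23*333832005+15015551265=22693687380 · T[28,24]:24*5265000+333832005=460192005 · T[28,25]:25*55575+5265000=6654375 · T[28,26]:26*351+55575=64701 · T[28,27]:27*1+351=378
[29] T[29,24]:24*460192005+22693687380=33738295500 · T[29,25]:25*6654375+460192005=626551380 · T[29,26]:26*64701+6654375=8336601 · T[29,27]:27*378+64701=74907
Read S(29,24) = 33738295500, S(29,25) = 626551380, S(29,26) = 8336601, S(29,27) = 74907.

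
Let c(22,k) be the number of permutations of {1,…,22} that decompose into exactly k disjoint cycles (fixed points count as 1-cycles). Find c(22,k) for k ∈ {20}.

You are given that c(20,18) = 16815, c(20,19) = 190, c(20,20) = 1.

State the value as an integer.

25025

i=21: T(21,19)=16815+20·190=20615 | T(21,20)=190+20·1=210
i=22: T(22,20)=20615+21·210=25025
Read c(22,20) = 25025.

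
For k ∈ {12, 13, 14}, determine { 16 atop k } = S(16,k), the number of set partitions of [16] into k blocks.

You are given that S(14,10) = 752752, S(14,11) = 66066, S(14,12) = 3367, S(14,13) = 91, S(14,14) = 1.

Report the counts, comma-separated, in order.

[15] T[15,11]:11*66066+752752=1479478 · T[15,12]:12*3367+66066=106470 · T[15,13]:13*91+3367=4550 · T[15,14]:14*1+91=105
[16] T[16,12]:12*106470+1479478=2757118 · T[16,13]:13*4550+106470=165620 · T[16,14]:14*105+4550=6020
Read S(16,12) = 2757118, S(16,13) = 165620, S(16,14) = 6020.

2757118, 165620, 6020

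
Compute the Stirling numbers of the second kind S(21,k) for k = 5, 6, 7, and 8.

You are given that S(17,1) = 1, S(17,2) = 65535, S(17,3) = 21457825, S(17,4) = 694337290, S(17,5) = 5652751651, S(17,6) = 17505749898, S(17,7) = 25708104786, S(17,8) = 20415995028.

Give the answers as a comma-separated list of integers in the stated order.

@18  (18,2):65535·2+1→131071, (18,3):21457825·3+65535→64439010, (18,4):694337290·4+21457825→2798806985, (18,5):5652751651·5+694337290→28958095545, (18,6):17505749898·6+5652751651→110687251039, (18,7):25708104786·7+17505749898→197462483400, (18,8):20415995028·8+25708104786→189036065010
@19  (19,3):64439010·3+131071→193448101, (19,4):2798806985·4+64439010→11259666950, (19,5):28958095545·5+2798806985→147589284710, (19,6):110687251039·6+28958095545→693081601779, (19,7):197462483400·7+110687251039→1492924634839, (19,8):189036065010·8+197462483400→1709751003480
@20  (20,4):11259666950·4+193448101→45232115901, (20,5):147589284710·5+11259666950→749206090500, (20,6):693081601779·6+147589284710→4306078895384, (20,7):1492924634839·7+693081601779→11143554045652, (20,8):1709751003480·8+1492924634839→15170932662679
@21  (21,5):749206090500·5+45232115901→3791262568401, (21,6):4306078895384·6+749206090500→26585679462804, (21,7):11143554045652·7+4306078895384→82310957214948, (21,8):15170932662679·8+11143554045652→132511015347084
Read S(21,5) = 3791262568401, S(21,6) = 26585679462804, S(21,7) = 82310957214948, S(21,8) = 132511015347084.

3791262568401, 26585679462804, 82310957214948, 132511015347084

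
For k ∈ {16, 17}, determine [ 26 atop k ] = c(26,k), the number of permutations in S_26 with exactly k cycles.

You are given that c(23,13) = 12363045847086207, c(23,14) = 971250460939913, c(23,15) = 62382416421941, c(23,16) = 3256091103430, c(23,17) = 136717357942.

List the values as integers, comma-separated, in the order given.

234961569422786050, 12972753318542875

[24] T[24,14]:23*971250460939913+12363045847086207=34701806448704206 · T[24,15]:23*62382416421941+971250460939913=2406046038644556 · T[24,16]:23*3256091103430+62382416421941=137272511800831 · T[24,17]:23*136717357942+3256091103430=6400590336096
[25] T[25,15]:24*2406046038644556+34701806448704206=92446911376173550 · T[25,16]:24*137272511800831+2406046038644556=5700586321864500 · T[25,17]:24*6400590336096+137272511800831=290886679867135
[26] T[26,16]:25*5700586321864500+92446911376173550=234961569422786050 · T[26,17]:25*290886679867135+5700586321864500=12972753318542875
Read c(26,16) = 234961569422786050, c(26,17) = 12972753318542875.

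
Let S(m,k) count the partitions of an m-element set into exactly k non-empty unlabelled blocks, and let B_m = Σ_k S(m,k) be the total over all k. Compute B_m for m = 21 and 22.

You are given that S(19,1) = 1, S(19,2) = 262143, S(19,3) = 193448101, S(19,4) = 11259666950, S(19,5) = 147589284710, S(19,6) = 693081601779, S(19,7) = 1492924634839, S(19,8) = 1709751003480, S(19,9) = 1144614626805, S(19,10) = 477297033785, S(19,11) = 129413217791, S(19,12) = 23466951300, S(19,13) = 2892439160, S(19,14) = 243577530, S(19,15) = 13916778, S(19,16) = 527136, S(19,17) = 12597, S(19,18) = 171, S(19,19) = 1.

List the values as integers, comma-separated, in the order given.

474869816156751, 4506715738447323

[20] T[20,1]:1*1+0=1 · T[20,2]:2*262143+1=524287 · T[20,3]:3*193448101+262143=580606446 · T[20,4]:4*11259666950+193448101=45232115901 · T[20,5]:5*147589284710+11259666950=749206090500 · T[20,6]:6*693081601779+147589284710=4306078895384 · T[20,7]:7*1492924634839+693081601779=11143554045652 · T[20,8]:8*1709751003480+1492924634839=15170932662679 · T[20,9]:9*1144614626805+1709751003480=12011282644725 · T[20,10]:10*477297033785+1144614626805=5917584964655 · T[20,11]:11*129413217791+477297033785=1900842429486 · T[20,12]:12*23466951300+129413217791=411016633391 · T[20,13]:13*2892439160+23466951300=61068660380 · T[20,14]:14*243577530+2892439160=6302524580 · T[20,15]:15*13916778+243577530=452329200 · T[20,16]:16*527136+13916778=22350954 · T[20,17]:17*12597+527136=741285 · T[20,18]:18*171+12597=15675 · T[20,19]:19*1+171=190 · T[20,20]:20*0+1=1
[21] T[21,1]:1*1+0=1 · T[21,2]:2*524287+1=1048575 · T[21,3]:3*580606446+524287=1742343625 · T[21,4]:4*45232115901+580606446=181509070050 · T[21,5]:5*749206090500+45232115901=3791262568401 · T[21,6]:6*4306078895384+749206090500=26585679462804 · T[21,7]:7*11143554045652+4306078895384=82310957214948 · T[21,8]:8*15170932662679+11143554045652=132511015347084 · T[21,9]:9*12011282644725+15170932662679=123272476465204 · T[21,10]:10*5917584964655+12011282644725=71187132291275 · T[21,11]:11*1900842429486+5917584964655=26826851689001 · T[21,12]:12*411016633391+1900842429486=6833042030178 · T[21,13]:13*61068660380+411016633391=1204909218331 · T[21,14]:14*6302524580+61068660380=149304004500 · T[21,15]:15*452329200+6302524580=13087462580 · T[21,16]:16*22350954+452329200=809944464 · T[21,17]:17*741285+22350954=34952799 · T[21,18]:18*15675+741285=1023435 · T[21,19]:19*190+15675=19285 · T[21,20]:20*1+190=210 · T[21,21]:21*0+1=1
[22] T[22,1]:1*1+0=1 · T[22,2]:2*1048575+1=2097151 · T[22,3]:3*1742343625+1048575=5228079450 · T[22,4]:4*181509070050+1742343625=727778623825 · T[22,5]:5*3791262568401+181509070050=19137821912055 · T[22,6]:6*26585679462804+3791262568401=163305339345225 · T[22,7]:7*82310957214948+26585679462804=602762379967440 · T[22,8]:8*132511015347084+82310957214948=1142399079991620 · T[22,9]:9*123272476465204+132511015347084=1241963303533920 · T[22,10]:10*71187132291275+123272476465204=835143799377954 · T[22,11]:11*26826851689001+71187132291275=366282500870286 · T[22,12]:12*6833042030178+26826851689001=108823356051137 · T[22,13]:13*1204909218331+6833042030178=22496861868481 · T[22,14]:14*149304004500+1204909218331=3295165281331 · T[22,15]:15*13087462580+149304004500=345615943200 · T[22,16]:16*809944464+13087462580=26046574004 · T[22,17]:17*34952799+809944464=1404142047 · T[22,18]:18*1023435+34952799=53374629 · T[22,19]:19*19285+1023435=1389850 · T[22,20]:20*210+19285=23485 · T[22,21]:21*1+210=231 · T[22,22]:22*0+1=1
B_21 = ΣS(21,k) = 1+1048575+1742343625+181509070050+3791262568401+26585679462804+82310957214948+132511015347084+123272476465204+71187132291275+26826851689001+6833042030178+1204909218331+149304004500+13087462580+809944464+34952799+1023435+19285+210+1 = 474869816156751
B_22 = ΣS(22,k) = 1+2097151+5228079450+727778623825+19137821912055+163305339345225+602762379967440+1142399079991620+1241963303533920+835143799377954+366282500870286+108823356051137+22496861868481+3295165281331+345615943200+26046574004+1404142047+53374629+1389850+23485+231+1 = 4506715738447323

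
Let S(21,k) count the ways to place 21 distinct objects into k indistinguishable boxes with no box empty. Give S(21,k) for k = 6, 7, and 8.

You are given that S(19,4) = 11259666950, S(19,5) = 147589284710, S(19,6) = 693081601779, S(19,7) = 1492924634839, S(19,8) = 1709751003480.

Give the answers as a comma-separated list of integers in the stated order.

26585679462804, 82310957214948, 132511015347084

@20  (20,5):147589284710·5+11259666950→749206090500, (20,6):693081601779·6+147589284710→4306078895384, (20,7):1492924634839·7+693081601779→11143554045652, (20,8):1709751003480·8+1492924634839→15170932662679
@21  (21,6):4306078895384·6+749206090500→26585679462804, (21,7):11143554045652·7+4306078895384→82310957214948, (21,8):15170932662679·8+11143554045652→132511015347084
Read S(21,6) = 26585679462804, S(21,7) = 82310957214948, S(21,8) = 132511015347084.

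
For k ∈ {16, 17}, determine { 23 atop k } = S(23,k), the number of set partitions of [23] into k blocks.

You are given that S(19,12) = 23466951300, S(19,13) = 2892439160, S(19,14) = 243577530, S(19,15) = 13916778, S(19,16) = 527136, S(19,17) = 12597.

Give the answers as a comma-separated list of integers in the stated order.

762361127264, 49916988803

[20] T[20,13]:13*2892439160+23466951300=61068660380 · T[20,14]:14*243577530+2892439160=6302524580 · T[20,15]:15*13916778+243577530=452329200 · T[20,16]:16*527136+13916778=22350954 · T[20,17]:17*12597+527136=741285
[21] T[21,14]:14*6302524580+61068660380=149304004500 · T[21,15]:15*452329200+6302524580=13087462580 · T[21,16]:16*22350954+452329200=809944464 · T[21,17]:17*741285+22350954=34952799
[22] T[22,15]:15*13087462580+149304004500=345615943200 · T[22,16]:16*809944464+13087462580=26046574004 · T[22,17]:17*34952799+809944464=1404142047
[23] T[23,16]:16*26046574004+345615943200=762361127264 · T[23,17]:17*1404142047+26046574004=49916988803
Read S(23,16) = 762361127264, S(23,17) = 49916988803.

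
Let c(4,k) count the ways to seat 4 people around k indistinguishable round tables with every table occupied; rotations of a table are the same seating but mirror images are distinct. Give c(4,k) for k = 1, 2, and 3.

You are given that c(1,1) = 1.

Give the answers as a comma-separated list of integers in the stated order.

i=2: T(2,1)=0+1·1=1 | T(2,2)=1+1·0=1
i=3: T(3,1)=0+2·1=2 | T(3,2)=1+2·1=3 | T(3,3)=1+2·0=1
i=4: T(4,1)=0+3·2=6 | T(4,2)=2+3·3=11 | T(4,3)=3+3·1=6
Read c(4,1) = 6, c(4,2) = 11, c(4,3) = 6.

6, 11, 6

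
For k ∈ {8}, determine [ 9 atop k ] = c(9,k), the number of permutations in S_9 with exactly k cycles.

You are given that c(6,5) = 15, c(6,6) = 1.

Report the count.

36

r7: T_7,6=6×1+15=21; T_7,7=6×0+1=1
r8: T_8,7=7×1+21=28; T_8,8=7×0+1=1
r9: T_9,8=8×1+28=36
Read c(9,8) = 36.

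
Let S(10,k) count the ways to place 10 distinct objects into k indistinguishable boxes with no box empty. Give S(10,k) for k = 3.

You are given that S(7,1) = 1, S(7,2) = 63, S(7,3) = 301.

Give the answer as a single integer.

9330

row 8: T[8][1]=1·1+0=1  T[8][2]=2·63+1=127  T[8][3]=3·301+63=966
row 9: T[9][2]=2·127+1=255  T[9][3]=3·966+127=3025
row 10: T[10][3]=3·3025+255=9330
Read S(10,3) = 9330.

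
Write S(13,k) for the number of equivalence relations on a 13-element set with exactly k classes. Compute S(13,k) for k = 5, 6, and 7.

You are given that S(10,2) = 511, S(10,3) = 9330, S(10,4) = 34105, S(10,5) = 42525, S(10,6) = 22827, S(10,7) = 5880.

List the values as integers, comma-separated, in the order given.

@11  (11,3):9330·3+511→28501, (11,4):34105·4+9330→145750, (11,5):42525·5+34105→246730, (11,6):22827·6+42525→179487, (11,7):5880·7+22827→63987
@12  (12,4):145750·4+28501→611501, (12,5):246730·5+145750→1379400, (12,6):179487·6+246730→1323652, (12,7):63987·7+179487→627396
@13  (13,5):1379400·5+611501→7508501, (13,6):1323652·6+1379400→9321312, (13,7):627396·7+1323652→5715424
Read S(13,5) = 7508501, S(13,6) = 9321312, S(13,7) = 5715424.

7508501, 9321312, 5715424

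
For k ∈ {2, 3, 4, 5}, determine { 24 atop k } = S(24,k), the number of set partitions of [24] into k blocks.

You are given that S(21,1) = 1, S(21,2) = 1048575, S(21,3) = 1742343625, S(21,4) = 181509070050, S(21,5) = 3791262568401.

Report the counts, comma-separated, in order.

[22] T[22,1]:1*1+0=1 · T[22,2]:2*1048575+1=2097151 · T[22,3]:3*1742343625+1048575=5228079450 · T[22,4]:4*181509070050+1742343625=727778623825 · T[22,5]:5*3791262568401+181509070050=19137821912055
[23] T[23,1]:1*1+0=1 · T[23,2]:2*2097151+1=4194303 · T[23,3]:3*5228079450+2097151=15686335501 · T[23,4]:4*727778623825+5228079450=2916342574750 · T[23,5]:5*19137821912055+727778623825=96416888184100
[24] T[24,2]:2*4194303+1=8388607 · T[24,3]:3*15686335501+4194303=47063200806 · T[24,4]:4*2916342574750+15686335501=11681056634501 · T[24,5]:5*96416888184100+2916342574750=485000783495250
Read S(24,2) = 8388607, S(24,3) = 47063200806, S(24,4) = 11681056634501, S(24,5) = 485000783495250.

8388607, 47063200806, 11681056634501, 485000783495250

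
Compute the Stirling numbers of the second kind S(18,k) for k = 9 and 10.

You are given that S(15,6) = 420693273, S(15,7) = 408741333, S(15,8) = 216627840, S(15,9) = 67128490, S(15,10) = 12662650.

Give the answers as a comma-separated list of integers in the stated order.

106175395755, 37112163803

@16  (16,7):408741333·7+420693273→3281882604, (16,8):216627840·8+408741333→2141764053, (16,9):67128490·9+216627840→820784250, (16,10):12662650·10+67128490→193754990
@17  (17,8):2141764053·8+3281882604→20415995028, (17,9):820784250·9+2141764053→9528822303, (17,10):193754990·10+820784250→2758334150
@18  (18,9):9528822303·9+20415995028→106175395755, (18,10):2758334150·10+9528822303→37112163803
Read S(18,9) = 106175395755, S(18,10) = 37112163803.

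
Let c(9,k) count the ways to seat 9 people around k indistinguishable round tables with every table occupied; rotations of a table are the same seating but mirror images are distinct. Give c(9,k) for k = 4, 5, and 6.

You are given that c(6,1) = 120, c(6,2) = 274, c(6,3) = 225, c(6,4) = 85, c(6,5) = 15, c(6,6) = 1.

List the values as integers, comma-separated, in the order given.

67284, 22449, 4536

i=7: T(7,2)=120+6·274=1764 | T(7,3)=274+6·225=1624 | T(7,4)=225+6·85=735 | T(7,5)=85+6·15=175 | T(7,6)=15+6·1=21
i=8: T(8,3)=1764+7·1624=13132 | T(8,4)=1624+7·735=6769 | T(8,5)=735+7·175=1960 | T(8,6)=175+7·21=322
i=9: T(9,4)=13132+8·6769=67284 | T(9,5)=6769+8·1960=22449 | T(9,6)=1960+8·322=4536
Read c(9,4) = 67284, c(9,5) = 22449, c(9,6) = 4536.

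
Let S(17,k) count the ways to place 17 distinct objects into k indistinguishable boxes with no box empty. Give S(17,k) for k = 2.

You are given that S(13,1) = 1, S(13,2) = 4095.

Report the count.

65535

i=14: T(14,1)=0+1·1=1 | T(14,2)=1+2·4095=8191
i=15: T(15,1)=0+1·1=1 | T(15,2)=1+2·8191=16383
i=16: T(16,1)=0+1·1=1 | T(16,2)=1+2·16383=32767
i=17: T(17,2)=1+2·32767=65535
Read S(17,2) = 65535.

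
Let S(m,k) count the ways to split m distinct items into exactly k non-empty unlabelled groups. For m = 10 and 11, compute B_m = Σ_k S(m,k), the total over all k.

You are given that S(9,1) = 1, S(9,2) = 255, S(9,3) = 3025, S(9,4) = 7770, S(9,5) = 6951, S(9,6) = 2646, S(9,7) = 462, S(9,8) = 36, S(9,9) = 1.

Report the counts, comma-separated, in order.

115975, 678570

r10: T_10,1=1×1+0=1; T_10,2=2×255+1=511; T_10,3=3×3025+255=9330; T_10,4=4×7770+3025=34105; T_10,5=5×6951+7770=42525; T_10,6=6×2646+6951=22827; T_10,7=7×462+2646=5880; T_10,8=8×36+462=750; T_10,9=9×1+36=45; T_10,10=10×0+1=1
r11: T_11,1=1×1+0=1; T_11,2=2×511+1=1023; T_11,3=3×9330+511=28501; T_11,4=4×34105+9330=145750; T_11,5=5×42525+34105=246730; T_11,6=6×22827+42525=179487; T_11,7=7×5880+22827=63987; T_11,8=8×750+5880=11880; T_11,9=9×45+750=1155; T_11,10=10×1+45=55; T_11,11=11×0+1=1
B_10 = ΣS(10,k) = 1+511+9330+34105+42525+22827+5880+750+45+1 = 115975
B_11 = ΣS(11,k) = 1+1023+28501+145750+246730+179487+63987+11880+1155+55+1 = 678570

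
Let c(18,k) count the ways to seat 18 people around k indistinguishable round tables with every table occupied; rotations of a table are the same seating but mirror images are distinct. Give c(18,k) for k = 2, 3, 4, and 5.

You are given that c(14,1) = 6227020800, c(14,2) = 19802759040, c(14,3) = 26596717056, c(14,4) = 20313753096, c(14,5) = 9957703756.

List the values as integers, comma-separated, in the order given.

1223405590579200, 1821602444624640, 1583313975727488, 909299905844112

i=15: T(15,1)=0+14·6227020800=87178291200 | T(15,2)=6227020800+14·19802759040=283465647360 | T(15,3)=19802759040+14·26596717056=392156797824 | T(15,4)=26596717056+14·20313753096=310989260400 | T(15,5)=20313753096+14·9957703756=159721605680
i=16: T(16,1)=0+15·87178291200=1307674368000 | T(16,2)=87178291200+15·283465647360=4339163001600 | T(16,3)=283465647360+15·392156797824=6165817614720 | T(16,4)=392156797824+15·310989260400=5056995703824 | T(16,5)=310989260400+15·159721605680=2706813345600
i=17: T(17,1)=0+16·1307674368000=20922789888000 | T(17,2)=1307674368000+16·4339163001600=70734282393600 | T(17,3)=4339163001600+16·6165817614720=102992244837120 | T(17,4)=6165817614720+16·5056995703824=87077748875904 | T(17,5)=5056995703824+16·2706813345600=48366009233424
i=18: T(18,2)=20922789888000+17·70734282393600=1223405590579200 | T(18,3)=70734282393600+17·102992244837120=1821602444624640 | T(18,4)=102992244837120+17·87077748875904=1583313975727488 | T(18,5)=87077748875904+17·48366009233424=909299905844112
Read c(18,2) = 1223405590579200, c(18,3) = 1821602444624640, c(18,4) = 1583313975727488, c(18,5) = 909299905844112.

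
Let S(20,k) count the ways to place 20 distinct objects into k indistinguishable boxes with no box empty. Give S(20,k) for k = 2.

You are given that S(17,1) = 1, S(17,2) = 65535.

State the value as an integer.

524287

i=18: T(18,1)=0+1·1=1 | T(18,2)=1+2·65535=131071
i=19: T(19,1)=0+1·1=1 | T(19,2)=1+2·131071=262143
i=20: T(20,2)=1+2·262143=524287
Read S(20,2) = 524287.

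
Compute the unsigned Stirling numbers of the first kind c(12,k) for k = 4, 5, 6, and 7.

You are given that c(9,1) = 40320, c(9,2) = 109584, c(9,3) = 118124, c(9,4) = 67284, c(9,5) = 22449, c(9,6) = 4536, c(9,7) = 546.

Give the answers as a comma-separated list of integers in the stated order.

row 10: T[10][2]=9·109584+40320=1026576  T[10][3]=9·118124+109584=1172700  T[10][4]=9·67284+118124=723680  T[10][5]=9·22449+67284=269325  T[10][6]=9·4536+22449=63273  T[10][7]=9·546+4536=9450
row 11: T[11][3]=10·1172700+1026576=12753576  T[11][4]=10·723680+1172700=8409500  T[11][5]=10·269325+723680=3416930  T[11][6]=10·63273+269325=902055  T[11][7]=10·9450+63273=157773
row 12: T[12][4]=11·8409500+12753576=105258076  T[12][5]=11·3416930+8409500=45995730  T[12][6]=11·902055+3416930=13339535  T[12][7]=11·157773+902055=2637558
Read c(12,4) = 105258076, c(12,5) = 45995730, c(12,6) = 13339535, c(12,7) = 2637558.

105258076, 45995730, 13339535, 2637558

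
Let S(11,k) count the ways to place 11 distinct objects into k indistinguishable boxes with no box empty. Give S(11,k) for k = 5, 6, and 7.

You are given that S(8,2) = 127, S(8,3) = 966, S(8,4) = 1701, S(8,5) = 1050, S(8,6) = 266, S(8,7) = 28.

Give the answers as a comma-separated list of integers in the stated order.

r9: T_9,3=3×966+127=3025; T_9,4=4×1701+966=7770; T_9,5=5×1050+1701=6951; T_9,6=6×266+1050=2646; T_9,7=7×28+266=462
r10: T_10,4=4×7770+3025=34105; T_10,5=5×6951+7770=42525; T_10,6=6×2646+6951=22827; T_10,7=7×462+2646=5880
r11: T_11,5=5×42525+34105=246730; T_11,6=6×22827+42525=179487; T_11,7=7×5880+22827=63987
Read S(11,5) = 246730, S(11,6) = 179487, S(11,7) = 63987.

246730, 179487, 63987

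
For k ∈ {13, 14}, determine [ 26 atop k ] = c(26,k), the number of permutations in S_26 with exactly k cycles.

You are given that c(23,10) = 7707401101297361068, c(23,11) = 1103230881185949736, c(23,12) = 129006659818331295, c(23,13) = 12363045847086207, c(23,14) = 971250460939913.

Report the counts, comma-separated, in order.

i=24: T(24,11)=7707401101297361068+23·1103230881185949736=33081711368574204996 | T(24,12)=1103230881185949736+23·129006659818331295=4070384057007569521 | T(24,13)=129006659818331295+23·12363045847086207=413356714301314056 | T(24,14)=12363045847086207+23·971250460939913=34701806448704206
i=25: T(25,12)=33081711368574204996+24·4070384057007569521=130770928736755873500 | T(25,13)=4070384057007569521+24·413356714301314056=13990945200239106865 | T(25,14)=413356714301314056+24·34701806448704206=1246200069070215000
i=26: T(26,13)=130770928736755873500+25·13990945200239106865=480544558742733545125 | T(26,14)=13990945200239106865+25·1246200069070215000=45145946926994481865
Read c(26,13) = 480544558742733545125, c(26,14) = 45145946926994481865.

480544558742733545125, 45145946926994481865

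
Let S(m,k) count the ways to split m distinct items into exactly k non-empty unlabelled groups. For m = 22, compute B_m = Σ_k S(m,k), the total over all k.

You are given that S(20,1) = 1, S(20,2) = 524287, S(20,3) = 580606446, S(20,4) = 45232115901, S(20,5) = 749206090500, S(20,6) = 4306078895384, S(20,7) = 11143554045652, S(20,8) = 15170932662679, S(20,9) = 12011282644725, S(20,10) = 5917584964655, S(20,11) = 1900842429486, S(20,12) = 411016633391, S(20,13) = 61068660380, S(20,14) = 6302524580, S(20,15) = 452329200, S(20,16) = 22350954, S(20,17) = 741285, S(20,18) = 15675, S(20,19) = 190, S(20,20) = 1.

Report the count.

4506715738447323

@21  (21,1):1·1+0→1, (21,2):524287·2+1→1048575, (21,3):580606446·3+524287→1742343625, (21,4):45232115901·4+580606446→181509070050, (21,5):749206090500·5+45232115901→3791262568401, (21,6):4306078895384·6+749206090500→26585679462804, (21,7):11143554045652·7+4306078895384→82310957214948, (21,8):15170932662679·8+11143554045652→132511015347084, (21,9):12011282644725·9+15170932662679→123272476465204, (21,10):5917584964655·10+12011282644725→71187132291275, (21,11):1900842429486·11+5917584964655→26826851689001, (21,12):411016633391·12+1900842429486→6833042030178, (21,13):61068660380·13+411016633391→1204909218331, (21,14):6302524580·14+61068660380→149304004500, (21,15):452329200·15+6302524580→13087462580, (21,16):22350954·16+452329200→809944464, (21,17):741285·17+22350954→34952799, (21,18):15675·18+741285→1023435, (21,19):190·19+15675→19285, (21,20):1·20+190→210, (21,21):0·21+1→1
@22  (22,1):1·1+0→1, (22,2):1048575·2+1→2097151, (22,3):1742343625·3+1048575→5228079450, (22,4):181509070050·4+1742343625→727778623825, (22,5):3791262568401·5+181509070050→19137821912055, (22,6):26585679462804·6+3791262568401→163305339345225, (22,7):82310957214948·7+26585679462804→602762379967440, (22,8):132511015347084·8+82310957214948→1142399079991620, (22,9):123272476465204·9+132511015347084→1241963303533920, (22,10):71187132291275·10+123272476465204→835143799377954, (22,11):26826851689001·11+71187132291275→366282500870286, (22,12):6833042030178·12+26826851689001→108823356051137, (22,13):1204909218331·13+6833042030178→22496861868481, (22,14):149304004500·14+1204909218331→3295165281331, (22,15):13087462580·15+149304004500→345615943200, (22,16):809944464·16+13087462580→26046574004, (22,17):34952799·17+809944464→1404142047, (22,18):1023435·18+34952799→53374629, (22,19):19285·19+1023435→1389850, (22,20):210·20+19285→23485, (22,21):1·21+210→231, (22,22):0·22+1→1
B_22 = ΣS(22,k) = 1+2097151+5228079450+727778623825+19137821912055+163305339345225+602762379967440+1142399079991620+1241963303533920+835143799377954+366282500870286+108823356051137+22496861868481+3295165281331+345615943200+26046574004+1404142047+53374629+1389850+23485+231+1 = 4506715738447323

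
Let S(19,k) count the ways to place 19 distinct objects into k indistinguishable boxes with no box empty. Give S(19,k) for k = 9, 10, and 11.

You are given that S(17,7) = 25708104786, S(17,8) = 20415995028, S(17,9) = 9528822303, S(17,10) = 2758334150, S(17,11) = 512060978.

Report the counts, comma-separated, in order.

i=18: T(18,8)=25708104786+8·20415995028=189036065010 | T(18,9)=20415995028+9·9528822303=106175395755 | T(18,10)=9528822303+10·2758334150=37112163803 | T(18,11)=2758334150+11·512060978=8391004908
i=19: T(19,9)=189036065010+9·106175395755=1144614626805 | T(19,10)=106175395755+10·37112163803=477297033785 | T(19,11)=37112163803+11·8391004908=129413217791
Read S(19,9) = 1144614626805, S(19,10) = 477297033785, S(19,11) = 129413217791.

1144614626805, 477297033785, 129413217791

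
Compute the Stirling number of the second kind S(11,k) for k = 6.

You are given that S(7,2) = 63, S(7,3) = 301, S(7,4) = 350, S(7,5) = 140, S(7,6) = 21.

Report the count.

[8] T[8,3]:3*301+63=966 · T[8,4]:4*350+301=1701 · T[8,5]:5*140+350=1050 · T[8,6]:6*21+140=266
[9] T[9,4]:4*1701+966=7770 · T[9,5]:5*1050+1701=6951 · T[9,6]:6*266+1050=2646
[10] T[10,5]:5*6951+7770=42525 · T[10,6]:6*2646+6951=22827
[11] T[11,6]:6*22827+42525=179487
Read S(11,6) = 179487.

179487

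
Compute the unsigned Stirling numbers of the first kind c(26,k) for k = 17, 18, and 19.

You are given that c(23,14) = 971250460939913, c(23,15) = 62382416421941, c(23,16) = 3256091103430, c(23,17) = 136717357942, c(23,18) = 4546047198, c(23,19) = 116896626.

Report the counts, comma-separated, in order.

[24] T[24,15]:23*62382416421941+971250460939913=2406046038644556 · T[24,16]:23*3256091103430+62382416421941=137272511800831 · T[24,17]:23*136717357942+3256091103430=6400590336096 · T[24,18]:23*4546047198+136717357942=241276443496 · T[24,19]:23*116896626+4546047198=7234669596
[25] T[25,16]:24*137272511800831+2406046038644556=5700586321864500 · T[25,17]:24*6400590336096+137272511800831=290886679867135 · T[25,18]:24*241276443496+6400590336096=12191224980000 · T[25,19]:24*7234669596+241276443496=414908513800
[26] T[26,17]:25*290886679867135+5700586321864500=12972753318542875 · T[26,18]:25*12191224980000+290886679867135=595667304367135 · T[26,19]:25*414908513800+12191224980000=22563937825000
Read c(26,17) = 12972753318542875, c(26,18) = 595667304367135, c(26,19) = 22563937825000.

12972753318542875, 595667304367135, 22563937825000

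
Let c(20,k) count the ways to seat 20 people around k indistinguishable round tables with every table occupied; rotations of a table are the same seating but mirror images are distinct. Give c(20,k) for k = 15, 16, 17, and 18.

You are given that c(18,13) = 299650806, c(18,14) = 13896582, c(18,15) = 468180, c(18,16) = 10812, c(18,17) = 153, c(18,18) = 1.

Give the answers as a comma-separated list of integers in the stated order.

973941900, 34916946, 920550, 16815

@19  (19,14):13896582·18+299650806→549789282, (19,15):468180·18+13896582→22323822, (19,16):10812·18+468180→662796, (19,17):153·18+10812→13566, (19,18):1·18+153→171
@20  (20,15):22323822·19+549789282→973941900, (20,16):662796·19+22323822→34916946, (20,17):13566·19+662796→920550, (20,18):171·19+13566→16815
Read c(20,15) = 973941900, c(20,16) = 34916946, c(20,17) = 920550, c(20,18) = 16815.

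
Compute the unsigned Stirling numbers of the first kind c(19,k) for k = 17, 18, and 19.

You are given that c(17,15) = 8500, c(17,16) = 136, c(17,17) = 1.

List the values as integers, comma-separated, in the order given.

13566, 171, 1

@18  (18,16):136·17+8500→10812, (18,17):1·17+136→153, (18,18):0·17+1→1
@19  (19,17):153·18+10812→13566, (19,18):1·18+153→171, (19,19):0·18+1→1
Read c(19,17) = 13566, c(19,18) = 171, c(19,19) = 1.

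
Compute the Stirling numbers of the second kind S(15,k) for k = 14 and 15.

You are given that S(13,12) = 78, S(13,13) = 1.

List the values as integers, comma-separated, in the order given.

105, 1

i=14: T(14,13)=78+13·1=91 | T(14,14)=1+14·0=1
i=15: T(15,14)=91+14·1=105 | T(15,15)=1+15·0=1
Read S(15,14) = 105, S(15,15) = 1.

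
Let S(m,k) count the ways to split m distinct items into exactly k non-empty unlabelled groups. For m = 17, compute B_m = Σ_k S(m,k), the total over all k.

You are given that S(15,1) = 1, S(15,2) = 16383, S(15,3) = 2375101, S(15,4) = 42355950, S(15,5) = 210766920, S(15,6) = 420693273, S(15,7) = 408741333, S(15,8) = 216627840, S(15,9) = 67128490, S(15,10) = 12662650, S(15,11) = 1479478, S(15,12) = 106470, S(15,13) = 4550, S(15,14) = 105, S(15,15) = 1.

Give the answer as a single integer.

82864869804

row 16: T[16][1]=1·1+0=1  T[16][2]=2·16383+1=32767  T[16][3]=3·2375101+16383=7141686  T[16][4]=4·42355950+2375101=171798901  T[16][5]=5·210766920+42355950=1096190550  T[16][6]=6·420693273+210766920=2734926558  T[16][7]=7·408741333+420693273=3281882604  T[16][8]=8·216627840+408741333=2141764053  T[16][9]=9·67128490+216627840=820784250  T[16][10]=10·12662650+67128490=193754990  T[16][11]=11·1479478+12662650=28936908  T[16][12]=12·106470+1479478=2757118  T[16][13]=13·4550+106470=165620  T[16][14]=14·105+4550=6020  T[16][15]=15·1+105=120  T[16][16]=16·0+1=1
row 17: T[17][1]=1·1+0=1  T[17][2]=2·32767+1=65535  T[17][3]=3·7141686+32767=21457825  T[17][4]=4·171798901+7141686=694337290  T[17][5]=5·1096190550+171798901=5652751651  T[17][6]=6·2734926558+1096190550=17505749898  T[17][7]=7·3281882604+2734926558=25708104786  T[17][8]=8·2141764053+3281882604=20415995028  T[17][9]=9·820784250+2141764053=9528822303  T[17][10]=10·193754990+820784250=2758334150  T[17][11]=11·28936908+193754990=512060978  T[17][12]=12·2757118+28936908=62022324  T[17][13]=13·165620+2757118=4910178  T[17][14]=14·6020+165620=249900  T[17][15]=15·120+6020=7820  T[17][16]=16·1+120=136  T[17][17]=17·0+1=1
B_17 = ΣS(17,k) = 1+65535+21457825+694337290+5652751651+17505749898+25708104786+20415995028+9528822303+2758334150+512060978+62022324+4910178+249900+7820+136+1 = 82864869804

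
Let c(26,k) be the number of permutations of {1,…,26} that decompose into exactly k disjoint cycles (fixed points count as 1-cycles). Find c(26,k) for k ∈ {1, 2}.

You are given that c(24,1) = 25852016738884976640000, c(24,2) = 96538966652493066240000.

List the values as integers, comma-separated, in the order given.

15511210043330985984000000, 59190128811701203599360000

i=25: T(25,1)=0+24·25852016738884976640000=620448401733239439360000 | T(25,2)=25852016738884976640000+24·96538966652493066240000=2342787216398718566400000
i=26: T(26,1)=0+25·620448401733239439360000=15511210043330985984000000 | T(26,2)=620448401733239439360000+25·2342787216398718566400000=59190128811701203599360000
Read c(26,1) = 15511210043330985984000000, c(26,2) = 59190128811701203599360000.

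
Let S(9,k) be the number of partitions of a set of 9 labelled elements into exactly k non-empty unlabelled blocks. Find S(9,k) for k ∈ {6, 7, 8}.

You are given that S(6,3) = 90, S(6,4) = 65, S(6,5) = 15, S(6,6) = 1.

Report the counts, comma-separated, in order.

2646, 462, 36

[7] T[7,4]:4*65+90=350 · T[7,5]:5*15+65=140 · T[7,6]:6*1+15=21 · T[7,7]:7*0+1=1
[8] T[8,5]:5*140+350=1050 · T[8,6]:6*21+140=266 · T[8,7]:7*1+21=28 · T[8,8]:8*0+1=1
[9] T[9,6]:6*266+1050=2646 · T[9,7]:7*28+266=462 · T[9,8]:8*1+28=36
Read S(9,6) = 2646, S(9,7) = 462, S(9,8) = 36.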